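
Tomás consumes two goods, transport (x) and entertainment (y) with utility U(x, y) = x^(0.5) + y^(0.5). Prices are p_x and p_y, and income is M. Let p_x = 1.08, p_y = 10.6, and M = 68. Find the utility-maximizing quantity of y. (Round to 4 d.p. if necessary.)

y* = 0.5932

MU_x ∝ x^(-0.5), MU_y ∝ y^(-0.5), so MRS = (y/x)^(0.5) = p_x/p_y.
Solve for the ratio: y/x = [p_x/p_y]^(2).
Substitute y = (y/x)·x into the budget: x* = M/(p_x + p_y·(y/x)).
Numerically y/x = 0.010381, so x* = 68/(1.08 + 10.6·0.010381) = 57.141 and y* = 0.010381·57.141 = 0.5932.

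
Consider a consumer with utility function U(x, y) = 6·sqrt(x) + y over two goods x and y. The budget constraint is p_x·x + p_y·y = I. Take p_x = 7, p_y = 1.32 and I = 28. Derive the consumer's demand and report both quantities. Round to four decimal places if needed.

x* = 0.32, y* = 19.515

Set MRS = p_x/p_y: 3·x^(−1/2) = p_x/p_y.
Solve: √x = 3·p_y/p_x, so x*(p_x,p_y) = (3·p_y/p_x)², and y* = (I − p_x·x*)/p_y.
Plugging in: x* = (3·1.32/7)² = 0.32, y* = 19.515.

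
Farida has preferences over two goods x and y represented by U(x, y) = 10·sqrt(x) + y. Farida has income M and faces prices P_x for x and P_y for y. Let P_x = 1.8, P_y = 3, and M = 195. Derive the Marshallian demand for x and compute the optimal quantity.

MU_x = 5/√x, MU_y = 1. Tangency: 5/√x = P_x/P_y.
Thus x* = (5·P_y/P_x)² — independent of M — with the rest of income spent on y.
Plugging in: x* = (5·3/1.8)² = 69.4444.

x* = 69.4444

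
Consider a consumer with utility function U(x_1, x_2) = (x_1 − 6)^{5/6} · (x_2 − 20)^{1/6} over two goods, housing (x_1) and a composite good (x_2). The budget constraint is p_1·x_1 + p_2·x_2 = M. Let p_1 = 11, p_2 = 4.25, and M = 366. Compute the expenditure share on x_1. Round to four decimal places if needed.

Substituting into the budget: x_1* = 6 + 5/6·(M − 6·p_1 − 20·p_2)/p_1, and x_2* = 20 + 1/6·(…)/p_2.
Discretionary income = 366 − 6·11 − 20·4.25 = 215; x_1* = 6 + 5/6·215/11 = 22.2879; x_2* = 20 + 1/6·215/4.25 = 28.4314.
Expenditure on x_1: 11·22.2879 = 245.1667; share = 0.6699.

share on x_1 = 0.6699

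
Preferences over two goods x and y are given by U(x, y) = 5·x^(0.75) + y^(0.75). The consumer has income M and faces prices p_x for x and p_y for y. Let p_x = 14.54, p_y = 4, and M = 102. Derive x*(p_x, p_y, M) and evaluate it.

x* = 6.5145

MU_x ∝ 5·x^(-0.25), MU_y ∝ y^(-0.25), so MRS = 5·(y/x)^(0.25) = p_x/p_y.
Hence y/x = ((1/5)·p_x/p_y)^(1/(0.25)), i.e. raised to the 4 power.
With the ratio pinned down, the budget gives x* = M/(p_x + p_y·(y/x)) and y* = (y/x)·x*.
Numerically y/x = 0.279343, so x* = 102/(14.54 + 4·0.279343) = 6.5145.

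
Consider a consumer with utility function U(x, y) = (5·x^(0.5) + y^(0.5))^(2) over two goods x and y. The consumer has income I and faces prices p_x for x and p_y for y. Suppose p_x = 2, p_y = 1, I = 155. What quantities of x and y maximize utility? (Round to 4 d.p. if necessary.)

x* = 71.7593, y* = 11.4815

From the CES first-order condition, 5·(y/x)^(0.5) = p_x/p_y.
Solve for the ratio: y/x = [(1/5)·p_x/p_y]^(2).
With the ratio pinned down, the budget gives x* = I/(p_x + p_y·(y/x)) and y* = (y/x)·x*.
Numerically y/x = 0.16, so x* = 155/(2 + 1·0.16) = 71.7593 and y* = 0.16·71.7593 = 11.4815.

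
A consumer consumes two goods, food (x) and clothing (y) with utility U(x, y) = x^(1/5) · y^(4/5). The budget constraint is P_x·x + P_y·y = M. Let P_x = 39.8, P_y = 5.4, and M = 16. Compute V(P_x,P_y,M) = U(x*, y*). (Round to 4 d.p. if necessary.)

Tangency: MRS = (1/4)·y/x = P_x/P_y.
Rearranging, P_y·y = 4·P_x·x. Substituting into the budget gives P_x·x·(1 + 4) = M.
Demand: x*(P_x,P_y,M) = 0.2·M/P_x and y* = 0.8·M/P_y.
At P_x=39.8, P_y=5.4, M=16: x* = 0.2·16/39.8 = 0.0804, y* = 2.3704.
Utility at the optimum: U(0.0804, 2.3704) = 1.2048.

V = 1.2048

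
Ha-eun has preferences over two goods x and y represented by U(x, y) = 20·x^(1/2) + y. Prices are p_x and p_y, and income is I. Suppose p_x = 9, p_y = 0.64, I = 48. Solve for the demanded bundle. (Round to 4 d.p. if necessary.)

x* = 0.5057, y* = 67.8889

Thus x* = (10·p_y/p_x)² — independent of I — with the rest of income spent on y.
Plugging in: x* = (10·0.64/9)² = 0.5057, y* = 67.8889.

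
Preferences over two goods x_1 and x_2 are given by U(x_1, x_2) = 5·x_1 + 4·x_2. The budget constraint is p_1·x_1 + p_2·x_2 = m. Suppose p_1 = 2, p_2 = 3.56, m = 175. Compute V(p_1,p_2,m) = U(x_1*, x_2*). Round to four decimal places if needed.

V = 437.5

Perfect substitutes: compare marginal utility per dollar. 5/p_1 vs 4/p_2 → 2.5 vs 1.1236.
x_1 gives more utility per dollar, so spend all income on x_1: x_1* = m/p_1, x_2* = 0.
Numerically: x_1* = 87.5, x_2* = 0.
Utility at the optimum: U(87.5, 0) = 437.5.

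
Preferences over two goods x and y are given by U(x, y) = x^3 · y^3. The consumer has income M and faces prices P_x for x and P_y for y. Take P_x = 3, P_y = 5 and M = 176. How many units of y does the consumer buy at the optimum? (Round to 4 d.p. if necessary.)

At P_x=3, P_y=5, M=176: y* = 0.5·176/5 = 17.6.

y* = 17.6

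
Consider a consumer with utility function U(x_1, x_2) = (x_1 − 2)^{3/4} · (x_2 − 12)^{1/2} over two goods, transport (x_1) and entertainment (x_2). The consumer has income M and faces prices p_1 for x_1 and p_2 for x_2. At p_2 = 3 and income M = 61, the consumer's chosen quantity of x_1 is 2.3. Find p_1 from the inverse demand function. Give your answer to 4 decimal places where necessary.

This is Cobb-Douglas in (x_1−2, x_2−12): tangency gives 0.75·p_2·(x_2−12) = 0.5·p_1·(x_1−2).
After buying the subsistence bundle (2, 12), a share 0.6 of the remaining income goes to x_1: x_1* = 2 + 0.6·(M − 2p_1 − 12p_2)/p_1.
Set x_1* = 2.3 in the demand function and solve for p_1: p_1 = 10.

p_1 = 10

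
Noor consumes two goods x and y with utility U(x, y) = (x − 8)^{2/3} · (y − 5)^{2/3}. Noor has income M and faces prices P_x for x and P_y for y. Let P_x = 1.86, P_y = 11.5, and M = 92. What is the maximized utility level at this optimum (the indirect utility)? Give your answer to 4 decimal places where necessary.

V = 2.7253

Discretionary income = 92 − 8·1.86 − 5·11.5 = 19.62; x* = 8 + 0.5·19.62/1.86 = 13.2742; y* = 5 + 0.5·19.62/11.5 = 5.853.
Utility at the optimum: U(13.2742, 5.853) = 2.7253.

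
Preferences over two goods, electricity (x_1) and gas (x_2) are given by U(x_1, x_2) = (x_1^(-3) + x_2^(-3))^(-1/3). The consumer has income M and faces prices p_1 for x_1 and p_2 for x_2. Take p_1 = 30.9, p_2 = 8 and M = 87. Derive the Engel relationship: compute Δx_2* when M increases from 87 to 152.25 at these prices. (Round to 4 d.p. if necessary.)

Δx_2* = 2.172

From the CES first-order condition, (x_2/x_1)^(4) = p_1/p_2.
Solve for the ratio: x_2/x_1 = [p_1/p_2]^(0.25).
Substitute x_2 = (x_2/x_1)·x_1 into the budget: x_1* = M/(p_1 + p_2·(x_2/x_1)).
Numerically x_2/x_1 = 1.4019, so x_1* = 87/(30.9 + 8·1.4019) = 2.0658 and x_2* = 1.4019·2.0658 = 2.896.
At M' = 152.25: x_2* = 5.068. Change: 5.068 − 2.896 = 2.172.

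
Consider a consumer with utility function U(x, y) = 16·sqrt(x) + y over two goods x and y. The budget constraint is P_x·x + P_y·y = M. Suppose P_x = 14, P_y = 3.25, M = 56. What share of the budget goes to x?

Utility is quasi-linear in y; the FOC for x is 8/√x = P_x/P_y.
Thus x* = (8·P_y/P_x)² — independent of M — with the rest of income spent on y.
Plugging in: x* = (8·3.25/14)² = 3.449, y* = 2.3736.
Expenditure on x: 14·3.449 = 48.2857; share = 0.8622.

share on x = 0.8622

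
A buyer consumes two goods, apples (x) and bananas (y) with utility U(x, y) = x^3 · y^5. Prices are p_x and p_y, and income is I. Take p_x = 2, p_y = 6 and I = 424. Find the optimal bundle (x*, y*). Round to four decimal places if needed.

x* = 79.5, y* = 44.1667

Tangency: MRS = (3/5)·y/x = p_x/p_y.
Rearranging, p_y·y = (5/3)·p_x·x. Substituting into the budget gives p_x·x·(1 + (5/3)) = I.
Demand: x*(p_x,p_y,I) = 0.375·I/p_x and y* = 0.625·I/p_y.
At p_x=2, p_y=6, I=424: x* = 0.375·424/2 = 79.5, y* = 44.1667.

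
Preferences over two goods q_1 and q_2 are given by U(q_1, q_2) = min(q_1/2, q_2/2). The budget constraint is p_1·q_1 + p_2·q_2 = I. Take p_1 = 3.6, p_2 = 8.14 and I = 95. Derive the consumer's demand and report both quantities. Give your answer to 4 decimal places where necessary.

q_1* = 8.092, q_2* = 8.092

Demand: q_1*(p_1,p_2,I) = 2·I/(2·p_1 + 2·p_2), q_2* = 2·I/(2·p_1 + 2·p_2).
Here 2·3.6 + 2·8.14 = 23.48, giving q_1* = 8.092 and q_2* = 8.092.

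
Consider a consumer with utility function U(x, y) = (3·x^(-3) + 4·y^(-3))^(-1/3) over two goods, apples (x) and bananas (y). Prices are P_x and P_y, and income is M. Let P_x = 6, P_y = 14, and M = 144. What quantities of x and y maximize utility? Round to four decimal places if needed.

From the CES first-order condition, (3/4)·(y/x)^(4) = P_x/P_y.
Hence y/x = ((4/3)·P_x/P_y)^(1/(4)), i.e. raised to the 0.25 power.
Substitute y = (y/x)·x into the budget: x* = M/(P_x + P_y·(y/x)).
Numerically y/x = 0.869442, so x* = 144/(6 + 14·0.869442) = 7.9242 and y* = 0.869442·7.9242 = 6.8896.

x* = 7.9242, y* = 6.8896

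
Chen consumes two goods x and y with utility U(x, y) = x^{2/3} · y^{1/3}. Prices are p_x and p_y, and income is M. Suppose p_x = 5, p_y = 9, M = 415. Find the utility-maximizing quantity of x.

x* = 55.3333

Demand: x*(p_x,p_y,M) = 2/3·M/p_x and y* = 1/3·M/p_y.
At p_x=5, p_y=9, M=415: x* = 2/3·415/5 = 55.3333.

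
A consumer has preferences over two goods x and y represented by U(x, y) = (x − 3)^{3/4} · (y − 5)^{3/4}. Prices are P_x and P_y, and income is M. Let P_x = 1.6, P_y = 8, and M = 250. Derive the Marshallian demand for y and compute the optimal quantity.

y* = 17.825

Let x' = x−3, y' = y−5. MRS = y'/x' = P_x/P_y.
Substituting into the budget: x* = 3 + 0.5·(M − 3·P_x − 5·P_y)/P_x, and y* = 5 + 0.5·(…)/P_y.
Discretionary income = 250 − 3·1.6 − 5·8 = 205.2; y* = 5 + 0.5·205.2/8 = 17.825.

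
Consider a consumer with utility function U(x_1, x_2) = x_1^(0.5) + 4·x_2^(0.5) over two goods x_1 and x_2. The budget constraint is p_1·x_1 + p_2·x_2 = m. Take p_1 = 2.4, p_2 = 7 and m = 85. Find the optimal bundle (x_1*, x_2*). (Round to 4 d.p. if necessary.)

x_1* = 5.4607, x_2* = 10.2706

With the ratio pinned down, the budget gives x_1* = m/(p_1 + p_2·(x_2/x_1)) and x_2* = (x_2/x_1)·x_1*.
Numerically x_2/x_1 = 1.880816, so x_1* = 85/(2.4 + 7·1.880816) = 5.4607 and x_2* = 1.880816·5.4607 = 10.2706.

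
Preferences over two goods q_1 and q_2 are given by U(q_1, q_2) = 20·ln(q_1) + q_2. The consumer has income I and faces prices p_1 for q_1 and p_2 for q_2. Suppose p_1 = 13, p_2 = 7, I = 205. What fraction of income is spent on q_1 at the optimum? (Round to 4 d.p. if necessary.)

share on q_1 = 0.6829

So q_1*(p_1,p_2) = 20·p_2/p_1, independent of income; and q_2* = (I − 20·p_2)/p_2.
At the given prices: q_1* = 20·7/13 = 10.7692, and q_2* = 9.2857.
Expenditure on q_1: 13·10.7692 = 140; share = 0.6829.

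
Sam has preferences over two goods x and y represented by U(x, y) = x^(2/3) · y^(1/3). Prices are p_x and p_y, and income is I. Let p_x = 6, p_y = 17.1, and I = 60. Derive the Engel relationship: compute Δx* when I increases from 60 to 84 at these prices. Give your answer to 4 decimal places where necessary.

Δx* = 2.6667

MU_x/MU_y = (2/3·y)/(1/3·x); tangency sets this equal to p_x/p_y.
Rearranging, p_y·y = (1/2)·p_x·x. Substituting into the budget gives p_x·x·(1 + (1/2)) = I.
Demand: x*(p_x,p_y,I) = 2/3·I/p_x and y* = 1/3·I/p_y.
At p_x=6, p_y=17.1, I=60: x* = 2/3·60/6 = 6.6667.
At I' = 84: x* = 9.3333. Change: 9.3333 − 6.6667 = 2.6667.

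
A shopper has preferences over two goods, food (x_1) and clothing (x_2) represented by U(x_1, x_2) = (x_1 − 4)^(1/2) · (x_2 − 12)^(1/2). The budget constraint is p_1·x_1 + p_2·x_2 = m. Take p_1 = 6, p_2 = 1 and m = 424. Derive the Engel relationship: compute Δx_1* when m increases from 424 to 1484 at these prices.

MRS = (x_2−12)/(x_1−4). Tangency with p_1/p_2 gives x_2−12 = (p_1/p_2)·(x_1−4).
Substituting into the budget: x_1* = 4 + 0.5·(m − 4·p_1 − 12·p_2)/p_1, and x_2* = 12 + 0.5·(…)/p_2.
Discretionary income = 424 − 4·6 − 12·1 = 388; x_1* = 4 + 0.5·388/6 = 36.3333.
At m' = 1484: x_1* = 124.6667. Change: 124.6667 − 36.3333 = 88.3333.

Δx_1* = 88.3333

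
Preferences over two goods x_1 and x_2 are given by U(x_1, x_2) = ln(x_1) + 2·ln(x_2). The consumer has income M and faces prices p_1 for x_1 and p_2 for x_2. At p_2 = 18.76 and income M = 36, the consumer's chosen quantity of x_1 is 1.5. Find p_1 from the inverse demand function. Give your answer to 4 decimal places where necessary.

p_1 = 8

Tangency: MRS = (1/2)·x_2/x_1 = p_1/p_2.
So p_2·x_2 = 2·p_1·x_1; combined with the budget, a share 1/3 of income goes to x_1.
Demand: x_1*(p_1,p_2,M) = 1/3·M/p_1 and x_2* = 2/3·M/p_2.
Set x_1* = 1.5 in the demand function and solve for p_1: p_1 = 8.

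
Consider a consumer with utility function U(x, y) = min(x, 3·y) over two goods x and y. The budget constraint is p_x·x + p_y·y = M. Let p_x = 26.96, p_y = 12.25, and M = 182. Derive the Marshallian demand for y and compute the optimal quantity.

Demand: x*(p_x,p_y,M) = 3·M/(3·p_x + p_y), y* = M/(3·p_x + p_y).
Here 3·26.96 + 12.25 = 93.13, giving y* = 1.9543.

y* = 1.9543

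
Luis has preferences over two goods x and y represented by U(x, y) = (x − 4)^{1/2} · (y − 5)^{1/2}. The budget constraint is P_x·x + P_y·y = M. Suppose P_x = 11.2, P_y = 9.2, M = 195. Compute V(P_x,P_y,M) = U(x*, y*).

MRS = (y−5)/(x−4). Tangency with P_x/P_y gives y−5 = (P_x/P_y)·(x−4).
After buying the subsistence bundle (4, 5), a share 0.5 of the remaining income goes to x: x* = 4 + 0.5·(M − 4P_x − 5P_y)/P_x.
Discretionary income = 195 − 4·11.2 − 5·9.2 = 104.2; x* = 4 + 0.5·104.2/11.2 = 8.6518; y* = 5 + 0.5·104.2/9.2 = 10.663.
Utility at the optimum: U(8.6518, 10.663) = 5.1326.

V = 5.1326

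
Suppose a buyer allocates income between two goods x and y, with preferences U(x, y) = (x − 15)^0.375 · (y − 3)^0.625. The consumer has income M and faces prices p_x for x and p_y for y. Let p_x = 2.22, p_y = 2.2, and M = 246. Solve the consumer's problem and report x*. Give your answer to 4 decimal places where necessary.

x* = 49.8142

This is Cobb-Douglas in (x−15, y−3): tangency gives 0.375·p_y·(y−3) = 0.625·p_x·(x−15).
Substituting into the budget: x* = 15 + 0.375·(M − 15·p_x − 3·p_y)/p_x, and y* = 3 + 0.625·(…)/p_y.
Discretionary income = 246 − 15·2.22 − 3·2.2 = 206.1; x* = 15 + 0.375·206.1/2.22 = 49.8142.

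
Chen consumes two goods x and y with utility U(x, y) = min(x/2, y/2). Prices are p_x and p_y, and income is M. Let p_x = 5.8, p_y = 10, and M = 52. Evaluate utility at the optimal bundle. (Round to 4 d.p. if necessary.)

With perfect complements, no substitution: consume in ratio x:y = 2:2.
Budget: p_x·x + p_y·x = M, so (2·p_x + 2·p_y)·x = 2·M.
Demand: x*(p_x,p_y,M) = 2·M/(2·p_x + 2·p_y), y* = 2·M/(2·p_x + 2·p_y).
Here 2·5.8 + 2·10 = 31.6, giving x* = 3.2911 and y* = 3.2911.
Utility at the optimum: U(3.2911, 3.2911) = 1.6456.

V = 1.6456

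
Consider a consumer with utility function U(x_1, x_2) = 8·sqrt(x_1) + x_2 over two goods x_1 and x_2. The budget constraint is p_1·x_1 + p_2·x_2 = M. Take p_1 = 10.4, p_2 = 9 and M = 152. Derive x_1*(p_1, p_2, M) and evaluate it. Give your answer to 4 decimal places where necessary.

x_1* = 11.9822

Set MRS = p_1/p_2: 4·x_1^(−1/2) = p_1/p_2.
Thus x_1* = (4·p_2/p_1)² — independent of M — with the rest of income spent on x_2.
Plugging in: x_1* = (4·9/10.4)² = 11.9822.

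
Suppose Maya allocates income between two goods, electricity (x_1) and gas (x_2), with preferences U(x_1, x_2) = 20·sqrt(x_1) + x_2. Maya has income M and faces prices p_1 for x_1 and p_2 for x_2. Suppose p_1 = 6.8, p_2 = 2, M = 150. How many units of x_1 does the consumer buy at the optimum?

x_1* = 8.6505

Thus x_1* = (10·p_2/p_1)² — independent of M — with the rest of income spent on x_2.
Plugging in: x_1* = (10·2/6.8)² = 8.6505.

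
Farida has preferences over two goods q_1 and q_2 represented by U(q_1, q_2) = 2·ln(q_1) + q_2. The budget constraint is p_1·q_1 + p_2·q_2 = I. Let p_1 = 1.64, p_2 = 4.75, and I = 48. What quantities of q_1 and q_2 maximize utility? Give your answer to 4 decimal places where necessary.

q_1* = 5.7927, q_2* = 8.1053

Set MRS = p_1/p_2: (2/q_1)/1 = p_1/p_2.
So q_1*(p_1,p_2) = 2·p_2/p_1, independent of income; and q_2* = (I − 2·p_2)/p_2.
At the given prices: q_1* = 2·4.75/1.64 = 5.7927, and q_2* = 8.1053.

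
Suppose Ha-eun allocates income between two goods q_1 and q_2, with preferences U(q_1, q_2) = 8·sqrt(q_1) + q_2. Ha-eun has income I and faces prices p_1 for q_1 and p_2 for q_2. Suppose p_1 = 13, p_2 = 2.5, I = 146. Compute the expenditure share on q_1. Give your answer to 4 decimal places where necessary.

MU_q_1 = 4/√q_1, MU_q_2 = 1. Tangency: 4/√q_1 = p_1/p_2.
Thus q_1* = (4·p_2/p_1)² — independent of I — with the rest of income spent on q_2.
Plugging in: q_1* = (4·2.5/13)² = 0.5917, q_2* = 55.3231.
Expenditure on q_1: 13·0.5917 = 7.6923; share = 0.0527.

share on q_1 = 0.0527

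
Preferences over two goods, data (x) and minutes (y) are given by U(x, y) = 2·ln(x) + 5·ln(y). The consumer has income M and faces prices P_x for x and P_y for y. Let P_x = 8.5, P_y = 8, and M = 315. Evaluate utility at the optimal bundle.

V = 21.4028

Tangency: MRS = (2/5)·y/x = P_x/P_y.
So 2·P_y·y = 5·P_x·x; combined with the budget, a share 2/7 of income goes to x.
Demand: x*(P_x,P_y,M) = 2/7·M/P_x and y* = 5/7·M/P_y.
At P_x=8.5, P_y=8, M=315: x* = 2/7·315/8.5 = 10.5882, y* = 28.125.
Utility at the optimum: U(10.5882, 28.125) = 21.4028.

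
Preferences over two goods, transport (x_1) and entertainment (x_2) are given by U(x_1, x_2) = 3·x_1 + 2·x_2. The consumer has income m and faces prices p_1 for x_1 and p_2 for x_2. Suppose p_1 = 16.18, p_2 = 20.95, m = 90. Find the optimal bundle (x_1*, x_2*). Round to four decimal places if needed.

x_1* = 5.5624, x_2* = 0

Linear utility — the consumer picks whichever good has higher MU/price: 3/16.18 = 0.1854 vs 2/20.95 = 0.0955.
x_1 gives more utility per dollar, so spend all income on x_1: x_1* = m/p_1, x_2* = 0.
Numerically: x_1* = 5.5624, x_2* = 0.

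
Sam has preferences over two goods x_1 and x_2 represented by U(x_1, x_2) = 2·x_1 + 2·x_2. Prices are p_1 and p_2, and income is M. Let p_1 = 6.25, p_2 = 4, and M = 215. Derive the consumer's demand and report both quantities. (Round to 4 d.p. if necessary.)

Perfect substitutes: compare marginal utility per dollar. 2/p_1 vs 2/p_2 → 0.32 vs 0.5.
x_2 gives more utility per dollar, so spend all income on x_2: x_2* = M/p_2, x_1* = 0.
Numerically: x_1* = 0, x_2* = 53.75.

x_1* = 0, x_2* = 53.75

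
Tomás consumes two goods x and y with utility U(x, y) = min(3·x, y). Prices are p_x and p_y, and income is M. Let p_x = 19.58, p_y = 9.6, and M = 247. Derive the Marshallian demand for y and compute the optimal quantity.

y* = 15.3162

With perfect complements, no substitution: consume in ratio x:y = 1:3.
Budget: p_x·x + p_y·3·x = M, so (p_x + 3·p_y)·x = M.
Demand: x*(p_x,p_y,M) = M/(p_x + 3·p_y), y* = 3·M/(p_x + 3·p_y).
Here 19.58 + 3·9.6 = 48.38, giving y* = 15.3162.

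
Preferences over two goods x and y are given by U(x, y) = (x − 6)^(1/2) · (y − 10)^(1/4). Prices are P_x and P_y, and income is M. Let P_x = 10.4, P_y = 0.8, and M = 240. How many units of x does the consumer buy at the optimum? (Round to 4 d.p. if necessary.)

Let x' = x−6, y' = y−10. MRS = 2·y'/x' = P_x/P_y.
Substituting into the budget: x* = 6 + 2/3·(M − 6·P_x − 10·P_y)/P_x, and y* = 10 + 1/3·(…)/P_y.
Discretionary income = 240 − 6·10.4 − 10·0.8 = 169.6; x* = 6 + 2/3·169.6/10.4 = 16.8718.

x* = 16.8718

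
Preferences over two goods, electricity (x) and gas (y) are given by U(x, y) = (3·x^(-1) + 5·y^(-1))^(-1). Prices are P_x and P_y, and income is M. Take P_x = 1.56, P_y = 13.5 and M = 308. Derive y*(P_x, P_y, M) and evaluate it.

y* = 18.0595

From the CES first-order condition, (3/5)·(y/x)^(2) = P_x/P_y.
Solve for the ratio: y/x = [(5/3)·P_x/P_y]^(0.5).
With the ratio pinned down, the budget gives x* = M/(P_x + P_y·(y/x)) and y* = (y/x)·x*.
Numerically y/x = 0.438854, so x* = 308/(1.56 + 13.5·0.438854) = 41.1516 and y* = 0.438854·41.1516 = 18.0595.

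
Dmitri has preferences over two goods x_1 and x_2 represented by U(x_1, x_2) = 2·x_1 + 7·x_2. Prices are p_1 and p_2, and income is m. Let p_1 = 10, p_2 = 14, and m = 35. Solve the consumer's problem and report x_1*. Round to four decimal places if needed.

Linear utility — the consumer picks whichever good has higher MU/price: 2/10 = 0.2 vs 7/14 = 0.5.
x_2 gives more utility per dollar, so spend all income on x_2: x_2* = m/p_2, x_1* = 0.
Numerically: x_1* = 0, x_2* = 2.5.

x_1* = 0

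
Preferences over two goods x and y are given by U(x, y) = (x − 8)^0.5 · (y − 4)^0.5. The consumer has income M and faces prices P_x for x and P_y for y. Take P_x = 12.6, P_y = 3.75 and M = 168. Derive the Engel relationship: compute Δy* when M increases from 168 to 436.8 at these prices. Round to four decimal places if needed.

Δy* = 35.84

This is Cobb-Douglas in (x−8, y−4): tangency gives 0.5·P_y·(y−4) = 0.5·P_x·(x−8).
After buying the subsistence bundle (8, 4), a share 0.5 of the remaining income goes to x: x* = 8 + 0.5·(M − 8P_x − 4P_y)/P_x.
Discretionary income = 168 − 8·12.6 − 4·3.75 = 52.2; y* = 4 + 0.5·52.2/3.75 = 10.96.
At M' = 436.8: y* = 46.8. Change: 46.8 − 10.96 = 35.84.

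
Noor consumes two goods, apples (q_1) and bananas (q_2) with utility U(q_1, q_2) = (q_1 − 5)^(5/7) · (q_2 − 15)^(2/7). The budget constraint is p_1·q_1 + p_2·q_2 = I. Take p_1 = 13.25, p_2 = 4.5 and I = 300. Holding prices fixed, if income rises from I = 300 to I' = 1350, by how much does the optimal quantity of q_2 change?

This is Cobb-Douglas in (q_1−5, q_2−15): tangency gives 5/7·p_2·(q_2−15) = 2/7·p_1·(q_1−5).
Substituting into the budget: q_1* = 5 + 5/7·(I − 5·p_1 − 15·p_2)/p_1, and q_2* = 15 + 2/7·(…)/p_2.
Discretionary income = 300 − 5·13.25 − 15·4.5 = 166.25; q_2* = 15 + 2/7·166.25/4.5 = 25.5556.
At I' = 1350: q_2* = 92.2222. Change: 92.2222 − 25.5556 = 66.6667.

Δq_2* = 66.6667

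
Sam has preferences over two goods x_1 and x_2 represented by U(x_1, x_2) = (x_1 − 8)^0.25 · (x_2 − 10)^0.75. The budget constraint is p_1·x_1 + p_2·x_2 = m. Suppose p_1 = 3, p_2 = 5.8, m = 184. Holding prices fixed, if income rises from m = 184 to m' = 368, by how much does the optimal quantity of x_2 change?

Δx_2* = 23.7931

Let x_1' = x_1−8, x_2' = x_2−10. MRS = (1/3)·x_2'/x_1' = p_1/p_2.
After buying the subsistence bundle (8, 10), a share 0.25 of the remaining income goes to x_1: x_1* = 8 + 0.25·(m − 8p_1 − 10p_2)/p_1.
Discretionary income = 184 − 8·3 − 10·5.8 = 102; x_2* = 10 + 0.75·102/5.8 = 23.1897.
At m' = 368: x_2* = 46.9828. Change: 46.9828 − 23.1897 = 23.7931.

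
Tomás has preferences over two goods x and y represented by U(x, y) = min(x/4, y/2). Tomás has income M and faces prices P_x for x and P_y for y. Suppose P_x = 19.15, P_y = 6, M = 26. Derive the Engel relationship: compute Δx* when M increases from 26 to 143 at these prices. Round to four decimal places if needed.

With perfect complements, no substitution: consume in ratio x:y = 4:2.
Budget: P_x·x + P_y·(1/2)·x = M, so (4·P_x + 2·P_y)·x = 4·M.
Demand: x*(P_x,P_y,M) = 4·M/(4·P_x + 2·P_y), y* = 2·M/(4·P_x + 2·P_y).
Here 4·19.15 + 2·6 = 88.6, giving x* = 1.1738.
At M' = 143: x* = 6.456. Change: 6.456 − 1.1738 = 5.2822.

Δx* = 5.2822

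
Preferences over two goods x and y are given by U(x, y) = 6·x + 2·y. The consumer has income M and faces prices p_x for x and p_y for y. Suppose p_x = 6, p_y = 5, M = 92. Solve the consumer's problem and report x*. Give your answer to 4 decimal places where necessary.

Perfect substitutes: compare marginal utility per dollar. 6/p_x vs 2/p_y → 1 vs 0.4.
x gives more utility per dollar, so spend all income on x: x* = M/p_x, y* = 0.
Numerically: x* = 15.3333, y* = 0.

x* = 15.3333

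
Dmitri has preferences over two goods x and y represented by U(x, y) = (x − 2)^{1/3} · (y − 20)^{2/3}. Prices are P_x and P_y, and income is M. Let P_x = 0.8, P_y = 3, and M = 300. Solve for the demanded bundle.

x* = 101.3333, y* = 72.9778

Let x' = x−2, y' = y−20. MRS = (1/2)·y'/x' = P_x/P_y.
After buying the subsistence bundle (2, 20), a share 1/3 of the remaining income goes to x: x* = 2 + 1/3·(M − 2P_x − 20P_y)/P_x.
Discretionary income = 300 − 2·0.8 − 20·3 = 238.4; x* = 2 + 1/3·238.4/0.8 = 101.3333; y* = 20 + 2/3·238.4/3 = 72.9778.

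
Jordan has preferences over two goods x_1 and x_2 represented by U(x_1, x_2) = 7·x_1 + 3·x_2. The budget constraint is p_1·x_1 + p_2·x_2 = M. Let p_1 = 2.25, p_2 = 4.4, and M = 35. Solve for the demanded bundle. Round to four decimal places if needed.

x_1* = 15.5556, x_2* = 0

x_1 gives more utility per dollar, so spend all income on x_1: x_1* = M/p_1, x_2* = 0.
Numerically: x_1* = 15.5556, x_2* = 0.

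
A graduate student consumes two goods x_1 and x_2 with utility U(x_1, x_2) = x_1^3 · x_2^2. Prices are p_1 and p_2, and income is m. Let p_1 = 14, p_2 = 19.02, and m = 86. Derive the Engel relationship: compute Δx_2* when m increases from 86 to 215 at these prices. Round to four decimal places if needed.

MU_x_1/MU_x_2 = (3·x_2)/(2·x_1); tangency sets this equal to p_1/p_2.
Rearranging, p_2·x_2 = (2/3)·p_1·x_1. Substituting into the budget gives p_1·x_1·(1 + (2/3)) = m.
Demand: x_1*(p_1,p_2,m) = 0.6·m/p_1 and x_2* = 0.4·m/p_2.
At p_1=14, p_2=19.02, m=86: x_2* = 0.4·86/19.02 = 1.8086.
At m' = 215: x_2* = 4.5216. Change: 4.5216 − 1.8086 = 2.7129.

Δx_2* = 2.7129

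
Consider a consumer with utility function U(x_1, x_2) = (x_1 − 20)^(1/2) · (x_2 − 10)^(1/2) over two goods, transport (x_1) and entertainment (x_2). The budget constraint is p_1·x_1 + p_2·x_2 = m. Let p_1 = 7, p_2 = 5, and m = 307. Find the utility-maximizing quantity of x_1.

x_1* = 28.3571

MRS = (x_2−10)/(x_1−20). Tangency with p_1/p_2 gives x_2−10 = (p_1/p_2)·(x_1−20).
After buying the subsistence bundle (20, 10), a share 0.5 of the remaining income goes to x_1: x_1* = 20 + 0.5·(m − 20p_1 − 10p_2)/p_1.
Discretionary income = 307 − 20·7 − 10·5 = 117; x_1* = 20 + 0.5·117/7 = 28.3571.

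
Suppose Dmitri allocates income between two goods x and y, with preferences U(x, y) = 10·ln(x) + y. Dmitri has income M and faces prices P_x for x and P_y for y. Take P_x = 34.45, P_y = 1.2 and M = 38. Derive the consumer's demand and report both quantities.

So x*(P_x,P_y) = 10·P_y/P_x, independent of income; and y* = (M − 10·P_y)/P_y.
At the given prices: x* = 10·1.2/34.45 = 0.3483, and y* = 21.6667.

x* = 0.3483, y* = 21.6667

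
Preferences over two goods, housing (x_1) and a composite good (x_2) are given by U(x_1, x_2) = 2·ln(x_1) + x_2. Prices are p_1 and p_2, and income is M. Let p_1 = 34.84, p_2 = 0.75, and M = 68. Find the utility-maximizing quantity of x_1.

x_1* = 0.0431

Set MRS = p_1/p_2: (2/x_1)/1 = p_1/p_2.
So x_1*(p_1,p_2) = 2·p_2/p_1, independent of income; and x_2* = (M − 2·p_2)/p_2.
At the given prices: x_1* = 2·0.75/34.84 = 0.0431.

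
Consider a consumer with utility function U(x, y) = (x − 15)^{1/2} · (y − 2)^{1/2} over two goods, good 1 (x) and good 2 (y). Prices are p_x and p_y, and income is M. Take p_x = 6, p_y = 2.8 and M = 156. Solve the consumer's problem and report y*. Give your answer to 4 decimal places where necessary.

y* = 12.7857

Let x' = x−15, y' = y−2. MRS = y'/x' = p_x/p_y.
After buying the subsistence bundle (15, 2), a share 0.5 of the remaining income goes to x: x* = 15 + 0.5·(M − 15p_x − 2p_y)/p_x.
Discretionary income = 156 − 15·6 − 2·2.8 = 60.4; y* = 2 + 0.5·60.4/2.8 = 12.7857.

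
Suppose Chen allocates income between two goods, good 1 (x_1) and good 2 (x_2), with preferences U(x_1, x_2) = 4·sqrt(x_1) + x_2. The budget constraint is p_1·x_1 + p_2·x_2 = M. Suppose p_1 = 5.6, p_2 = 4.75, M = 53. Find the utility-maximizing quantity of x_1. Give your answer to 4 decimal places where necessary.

x_1* = 2.8779

Set MRS = p_1/p_2: 2·x_1^(−1/2) = p_1/p_2.
Solve: √x_1 = 2·p_2/p_1, so x_1*(p_1,p_2) = (2·p_2/p_1)², and x_2* = (M − p_1·x_1*)/p_2.
Plugging in: x_1* = (2·4.75/5.6)² = 2.8779.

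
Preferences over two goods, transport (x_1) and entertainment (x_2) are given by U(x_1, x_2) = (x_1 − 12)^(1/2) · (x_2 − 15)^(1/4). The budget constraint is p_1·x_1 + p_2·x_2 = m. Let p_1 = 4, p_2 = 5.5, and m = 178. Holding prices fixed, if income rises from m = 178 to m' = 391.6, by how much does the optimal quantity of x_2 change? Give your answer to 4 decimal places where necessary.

MRS = 2·(x_2−15)/(x_1−12). Tangency with p_1/p_2 gives x_2−15 = (1/2)·(p_1/p_2)·(x_1−12).
Substituting into the budget: x_1* = 12 + 2/3·(m − 12·p_1 − 15·p_2)/p_1, and x_2* = 15 + 1/3·(…)/p_2.
Discretionary income = 178 − 12·4 − 15·5.5 = 47.5; x_2* = 15 + 1/3·47.5/5.5 = 17.8788.
At m' = 391.6: x_2* = 30.8242. Change: 30.8242 − 17.8788 = 12.9455.

Δx_2* = 12.9455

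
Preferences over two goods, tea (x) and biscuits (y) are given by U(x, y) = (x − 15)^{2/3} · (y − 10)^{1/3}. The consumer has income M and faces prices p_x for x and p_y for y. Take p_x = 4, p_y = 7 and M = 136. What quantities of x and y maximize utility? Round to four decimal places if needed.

Discretionary income = 136 − 15·4 − 10·7 = 6; x* = 15 + 2/3·6/4 = 16; y* = 10 + 1/3·6/7 = 10.2857.

x* = 16, y* = 10.2857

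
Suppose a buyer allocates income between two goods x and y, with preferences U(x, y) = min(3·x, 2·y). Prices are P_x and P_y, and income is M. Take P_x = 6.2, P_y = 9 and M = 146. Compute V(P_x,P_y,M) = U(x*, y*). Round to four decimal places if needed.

Leontief preferences: the optimum is at the kink where x/2 = y/3, i.e. y = (3/2)·x.
Budget: P_x·x + P_y·(3/2)·x = M, so (2·P_x + 3·P_y)·x = 2·M.
Demand: x*(P_x,P_y,M) = 2·M/(2·P_x + 3·P_y), y* = 3·M/(2·P_x + 3·P_y).
Here 2·6.2 + 3·9 = 39.4, giving x* = 7.4112 and y* = 11.1168.
Utility at the optimum: U(7.4112, 11.1168) = 22.2335.

V = 22.2335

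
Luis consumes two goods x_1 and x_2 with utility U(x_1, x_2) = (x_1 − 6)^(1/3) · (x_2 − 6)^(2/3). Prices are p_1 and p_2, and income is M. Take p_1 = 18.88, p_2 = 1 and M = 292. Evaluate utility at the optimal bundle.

V = 34.3221

This is Cobb-Douglas in (x_1−6, x_2−6): tangency gives 1/3·p_2·(x_2−6) = 2/3·p_1·(x_1−6).
Substituting into the budget: x_1* = 6 + 1/3·(M − 6·p_1 − 6·p_2)/p_1, and x_2* = 6 + 2/3·(…)/p_2.
Discretionary income = 292 − 6·18.88 − 6·1 = 172.72; x_1* = 6 + 1/3·172.72/18.88 = 9.0494; x_2* = 6 + 2/3·172.72/1 = 121.1467.
Utility at the optimum: U(9.0494, 121.1467) = 34.3221.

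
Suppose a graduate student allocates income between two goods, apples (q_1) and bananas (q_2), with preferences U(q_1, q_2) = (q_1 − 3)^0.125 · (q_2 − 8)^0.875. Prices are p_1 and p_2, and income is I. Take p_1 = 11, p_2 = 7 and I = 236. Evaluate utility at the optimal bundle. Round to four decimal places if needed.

MRS = (1/7)·(q_2−8)/(q_1−3). Tangency with p_1/p_2 gives q_2−8 = 7·(p_1/p_2)·(q_1−3).
Substituting into the budget: q_1* = 3 + 0.125·(I − 3·p_1 − 8·p_2)/p_1, and q_2* = 8 + 0.875·(…)/p_2.
Discretionary income = 236 − 3·11 − 8·7 = 147; q_1* = 3 + 0.125·147/11 = 4.6705; q_2* = 8 + 0.875·147/7 = 26.375.
Utility at the optimum: U(4.6705, 26.375) = 13.6161.

V = 13.6161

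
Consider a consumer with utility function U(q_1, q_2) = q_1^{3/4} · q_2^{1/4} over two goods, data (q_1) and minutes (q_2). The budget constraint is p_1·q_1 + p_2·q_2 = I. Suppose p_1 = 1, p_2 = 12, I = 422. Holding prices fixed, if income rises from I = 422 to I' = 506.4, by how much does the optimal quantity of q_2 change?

Δq_2* = 1.7583

The MRS is 3·q_2/q_1. Set MRS = p_1/p_2.
So 0.75·p_2·q_2 = 0.25·p_1·q_1; combined with the budget, a share 0.75 of income goes to q_1.
Demand: q_1*(p_1,p_2,I) = 0.75·I/p_1 and q_2* = 0.25·I/p_2.
At p_1=1, p_2=12, I=422: q_2* = 0.25·422/12 = 8.7917.
At I' = 506.4: q_2* = 10.55. Change: 10.55 − 8.7917 = 1.7583.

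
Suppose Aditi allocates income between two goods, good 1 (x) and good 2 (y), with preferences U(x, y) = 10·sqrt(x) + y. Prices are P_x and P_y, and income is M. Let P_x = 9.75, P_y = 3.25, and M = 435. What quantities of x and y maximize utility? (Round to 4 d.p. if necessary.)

Utility is quasi-linear in y; the FOC for x is 5/√x = P_x/P_y.
Solve: √x = 5·P_y/P_x, so x*(P_x,P_y) = (5·P_y/P_x)², and y* = (M − P_x·x*)/P_y.
Plugging in: x* = (5·3.25/9.75)² = 2.7778, y* = 125.5128.

x* = 2.7778, y* = 125.5128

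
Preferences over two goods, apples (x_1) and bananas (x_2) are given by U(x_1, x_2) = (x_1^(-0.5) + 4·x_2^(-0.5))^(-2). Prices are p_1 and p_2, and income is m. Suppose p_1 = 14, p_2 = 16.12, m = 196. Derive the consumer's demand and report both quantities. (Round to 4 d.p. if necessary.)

x_1* = 3.845, x_2* = 8.8195

From the CES first-order condition, (1/4)·(x_2/x_1)^(1.5) = p_1/p_2.
Solve for the ratio: x_2/x_1 = [4·p_1/p_2]^(2/3).
With the ratio pinned down, the budget gives x_1* = m/(p_1 + p_2·(x_2/x_1)) and x_2* = (x_2/x_1)·x_1*.
Numerically x_2/x_1 = 2.293764, so x_1* = 196/(14 + 16.12·2.293764) = 3.845 and x_2* = 2.293764·3.845 = 8.8195.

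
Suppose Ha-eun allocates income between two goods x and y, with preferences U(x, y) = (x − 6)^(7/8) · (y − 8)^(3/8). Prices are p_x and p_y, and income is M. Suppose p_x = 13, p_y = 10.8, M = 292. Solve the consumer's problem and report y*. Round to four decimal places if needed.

y* = 11.5444

This is Cobb-Douglas in (x−6, y−8): tangency gives 0.875·p_y·(y−8) = 0.375·p_x·(x−6).
After buying the subsistence bundle (6, 8), a share 0.7 of the remaining income goes to x: x* = 6 + 0.7·(M − 6p_x − 8p_y)/p_x.
Discretionary income = 292 − 6·13 − 8·10.8 = 127.6; y* = 8 + 0.3·127.6/10.8 = 11.5444.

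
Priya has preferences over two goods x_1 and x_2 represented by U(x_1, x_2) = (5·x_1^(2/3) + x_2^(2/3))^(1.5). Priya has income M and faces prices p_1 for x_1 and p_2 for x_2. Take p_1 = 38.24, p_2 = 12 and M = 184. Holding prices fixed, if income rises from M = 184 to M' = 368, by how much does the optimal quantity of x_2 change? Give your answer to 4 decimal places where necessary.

From the CES first-order condition, 5·(x_2/x_1)^(1/3) = p_1/p_2.
Hence x_2/x_1 = ((1/5)·p_1/p_2)^(1/(1/3)), i.e. raised to the 3 power.
With the ratio pinned down, the budget gives x_1* = M/(p_1 + p_2·(x_2/x_1)) and x_2* = (x_2/x_1)·x_1*.
Numerically x_2/x_1 = 0.258881, so x_1* = 184/(38.24 + 12·0.258881) = 4.4502 and x_2* = 0.258881·4.4502 = 1.1521.
At M' = 368: x_2* = 2.3041. Change: 2.3041 − 1.1521 = 1.1521.

Δx_2* = 1.1521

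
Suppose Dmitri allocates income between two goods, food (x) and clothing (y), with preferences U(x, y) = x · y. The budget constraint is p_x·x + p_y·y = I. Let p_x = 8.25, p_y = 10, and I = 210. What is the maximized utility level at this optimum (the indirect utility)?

V = 133.6364

Tangency: MRS = y/x = p_x/p_y.
Rearranging, p_y·y = p_x·x. Substituting into the budget gives p_x·x·(1 + 1) = I.
Demand: x*(p_x,p_y,I) = 0.5·I/p_x and y* = 0.5·I/p_y.
At p_x=8.25, p_y=10, I=210: x* = 0.5·210/8.25 = 12.7273, y* = 10.5.
Utility at the optimum: U(12.7273, 10.5) = 133.6364.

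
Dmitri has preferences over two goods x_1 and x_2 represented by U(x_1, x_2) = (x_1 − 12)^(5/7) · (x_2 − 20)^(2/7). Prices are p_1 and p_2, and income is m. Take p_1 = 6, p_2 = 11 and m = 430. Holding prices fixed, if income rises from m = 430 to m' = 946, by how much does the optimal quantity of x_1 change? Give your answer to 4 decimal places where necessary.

Δx_1* = 61.4286

Let x_1' = x_1−12, x_2' = x_2−20. MRS = (5/2)·x_2'/x_1' = p_1/p_2.
After buying the subsistence bundle (12, 20), a share 5/7 of the remaining income goes to x_1: x_1* = 12 + 5/7·(m − 12p_1 − 20p_2)/p_1.
Discretionary income = 430 − 12·6 − 20·11 = 138; x_1* = 12 + 5/7·138/6 = 28.4286.
At m' = 946: x_1* = 89.8571. Change: 89.8571 − 28.4286 = 61.4286.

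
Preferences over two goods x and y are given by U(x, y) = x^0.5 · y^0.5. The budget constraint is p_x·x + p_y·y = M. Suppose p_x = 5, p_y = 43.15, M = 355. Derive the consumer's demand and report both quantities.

Tangency: MRS = y/x = p_x/p_y.
Rearranging, p_y·y = p_x·x. Substituting into the budget gives p_x·x·(1 + 1) = M.
Demand: x*(p_x,p_y,M) = 0.5·M/p_x and y* = 0.5·M/p_y.
At p_x=5, p_y=43.15, M=355: x* = 0.5·355/5 = 35.5, y* = 4.1136.

x* = 35.5, y* = 4.1136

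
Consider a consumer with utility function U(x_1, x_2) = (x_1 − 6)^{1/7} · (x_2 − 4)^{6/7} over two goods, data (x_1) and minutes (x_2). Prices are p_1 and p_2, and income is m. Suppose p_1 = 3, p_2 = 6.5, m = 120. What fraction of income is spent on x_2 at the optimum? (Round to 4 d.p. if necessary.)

share on x_2 = 0.7595

Let x_1' = x_1−6, x_2' = x_2−4. MRS = (1/6)·x_2'/x_1' = p_1/p_2.
Substituting into the budget: x_1* = 6 + 1/7·(m − 6·p_1 − 4·p_2)/p_1, and x_2* = 4 + 6/7·(…)/p_2.
Discretionary income = 120 − 6·3 − 4·6.5 = 76; x_1* = 6 + 1/7·76/3 = 9.619; x_2* = 4 + 6/7·76/6.5 = 14.022.
Expenditure on x_2: 6.5·14.022 = 91.1429; share = 0.7595.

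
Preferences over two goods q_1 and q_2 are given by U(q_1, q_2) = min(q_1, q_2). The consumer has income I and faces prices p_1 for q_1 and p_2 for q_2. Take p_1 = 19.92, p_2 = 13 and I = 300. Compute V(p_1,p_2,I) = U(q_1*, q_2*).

V = 9.113

Leontief preferences: the optimum is at the kink where q_1/1 = q_2/1, i.e. q_2 = q_1.
Budget: p_1·q_1 + p_2·q_1 = I, so (p_1 + p_2)·q_1 = I.
Demand: q_1*(p_1,p_2,I) = I/(p_1 + p_2), q_2* = I/(p_1 + p_2).
Here 19.92 + 13 = 32.92, giving q_1* = 9.113 and q_2* = 9.113.
Utility at the optimum: U(9.113, 9.113) = 9.113.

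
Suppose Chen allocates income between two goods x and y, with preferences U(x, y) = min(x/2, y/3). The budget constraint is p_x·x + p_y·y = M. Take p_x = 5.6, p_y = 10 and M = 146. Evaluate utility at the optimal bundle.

With perfect complements, no substitution: consume in ratio x:y = 2:3.
Budget: p_x·x + p_y·(3/2)·x = M, so (2·p_x + 3·p_y)·x = 2·M.
Demand: x*(p_x,p_y,M) = 2·M/(2·p_x + 3·p_y), y* = 3·M/(2·p_x + 3·p_y).
Here 2·5.6 + 3·10 = 41.2, giving x* = 7.0874 and y* = 10.6311.
Utility at the optimum: U(7.0874, 10.6311) = 3.5437.

V = 3.5437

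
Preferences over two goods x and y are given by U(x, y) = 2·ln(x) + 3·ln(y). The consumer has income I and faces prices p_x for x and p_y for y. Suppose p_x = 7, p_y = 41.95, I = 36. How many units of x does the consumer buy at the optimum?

x* = 2.0571

MU_x/MU_y = (2·y)/(3·x); tangency sets this equal to p_x/p_y.
Rearranging, p_y·y = (3/2)·p_x·x. Substituting into the budget gives p_x·x·(1 + (3/2)) = I.
Demand: x*(p_x,p_y,I) = 0.4·I/p_x and y* = 0.6·I/p_y.
At p_x=7, p_y=41.95, I=36: x* = 0.4·36/7 = 2.0571.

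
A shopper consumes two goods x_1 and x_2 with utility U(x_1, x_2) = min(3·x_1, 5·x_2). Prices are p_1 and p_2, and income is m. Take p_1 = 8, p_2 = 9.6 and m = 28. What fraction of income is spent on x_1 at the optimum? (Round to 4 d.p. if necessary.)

share on x_1 = 0.5814

With perfect complements, no substitution: consume in ratio x_1:x_2 = 5:3.
Budget: p_1·x_1 + p_2·(3/5)·x_1 = m, so (5·p_1 + 3·p_2)·x_1 = 5·m.
Demand: x_1*(p_1,p_2,m) = 5·m/(5·p_1 + 3·p_2), x_2* = 3·m/(5·p_1 + 3·p_2).
Here 5·8 + 3·9.6 = 68.8, giving x_1* = 2.0349 and x_2* = 1.2209.
Expenditure on x_1: 8·2.0349 = 16.2791; share = 0.5814.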